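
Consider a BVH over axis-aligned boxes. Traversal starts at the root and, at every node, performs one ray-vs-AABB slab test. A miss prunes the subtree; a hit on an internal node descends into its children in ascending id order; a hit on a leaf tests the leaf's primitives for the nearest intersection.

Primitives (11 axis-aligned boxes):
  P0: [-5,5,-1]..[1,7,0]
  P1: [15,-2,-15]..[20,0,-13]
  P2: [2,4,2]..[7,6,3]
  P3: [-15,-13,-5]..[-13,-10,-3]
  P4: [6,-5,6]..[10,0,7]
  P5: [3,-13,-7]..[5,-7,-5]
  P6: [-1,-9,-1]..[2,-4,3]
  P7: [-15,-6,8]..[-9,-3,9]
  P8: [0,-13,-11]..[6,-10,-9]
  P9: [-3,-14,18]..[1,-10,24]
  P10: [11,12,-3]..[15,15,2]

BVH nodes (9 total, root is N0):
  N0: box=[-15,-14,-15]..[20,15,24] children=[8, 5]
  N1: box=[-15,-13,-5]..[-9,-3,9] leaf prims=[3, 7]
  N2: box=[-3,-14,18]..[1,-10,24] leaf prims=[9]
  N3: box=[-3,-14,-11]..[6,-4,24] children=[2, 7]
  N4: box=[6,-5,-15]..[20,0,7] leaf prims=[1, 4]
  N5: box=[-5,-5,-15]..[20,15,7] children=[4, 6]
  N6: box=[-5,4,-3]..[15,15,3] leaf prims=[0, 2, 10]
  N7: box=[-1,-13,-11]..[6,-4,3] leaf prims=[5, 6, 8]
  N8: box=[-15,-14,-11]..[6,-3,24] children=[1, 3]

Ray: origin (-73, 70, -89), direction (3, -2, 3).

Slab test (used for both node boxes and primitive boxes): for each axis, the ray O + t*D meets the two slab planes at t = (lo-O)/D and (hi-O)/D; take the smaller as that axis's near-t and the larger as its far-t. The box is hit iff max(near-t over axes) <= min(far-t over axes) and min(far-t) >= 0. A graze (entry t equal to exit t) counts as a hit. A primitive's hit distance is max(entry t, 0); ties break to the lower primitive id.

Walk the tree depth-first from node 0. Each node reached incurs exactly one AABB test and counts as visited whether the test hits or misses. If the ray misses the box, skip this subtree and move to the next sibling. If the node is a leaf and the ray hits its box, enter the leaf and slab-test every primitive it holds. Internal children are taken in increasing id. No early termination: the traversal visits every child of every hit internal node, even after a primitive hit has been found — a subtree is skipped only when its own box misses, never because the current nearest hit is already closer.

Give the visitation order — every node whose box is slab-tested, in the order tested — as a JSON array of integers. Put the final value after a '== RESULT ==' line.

Trace the traversal:
N0 x:[58/3,31] y:[55/2,42] z:[74/3,113/3] -> hit [55/2,31], descend [5, 8]
  N5 x:[68/3,31] y:[55/2,75/2] z:[74/3,32] -> hit [55/2,31], descend [4, 6]
    N4 x:[79/3,31] y:[35,75/2] z:[74/3,32] -> miss, prune
    N6 x:[68/3,88/3] y:[55/2,33] z:[86/3,92/3] -> hit [86/3,88/3] leaf, test {P0(miss), P2(miss), P10@t=86/3}
  N8 x:[58/3,79/3] y:[73/2,42] z:[26,113/3] -> miss, prune

Visited [0, 5, 4, 6, 8]. Tests: 5 box, 1 leaf. Nearest: P10.

== RESULT ==
[0, 5, 4, 6, 8]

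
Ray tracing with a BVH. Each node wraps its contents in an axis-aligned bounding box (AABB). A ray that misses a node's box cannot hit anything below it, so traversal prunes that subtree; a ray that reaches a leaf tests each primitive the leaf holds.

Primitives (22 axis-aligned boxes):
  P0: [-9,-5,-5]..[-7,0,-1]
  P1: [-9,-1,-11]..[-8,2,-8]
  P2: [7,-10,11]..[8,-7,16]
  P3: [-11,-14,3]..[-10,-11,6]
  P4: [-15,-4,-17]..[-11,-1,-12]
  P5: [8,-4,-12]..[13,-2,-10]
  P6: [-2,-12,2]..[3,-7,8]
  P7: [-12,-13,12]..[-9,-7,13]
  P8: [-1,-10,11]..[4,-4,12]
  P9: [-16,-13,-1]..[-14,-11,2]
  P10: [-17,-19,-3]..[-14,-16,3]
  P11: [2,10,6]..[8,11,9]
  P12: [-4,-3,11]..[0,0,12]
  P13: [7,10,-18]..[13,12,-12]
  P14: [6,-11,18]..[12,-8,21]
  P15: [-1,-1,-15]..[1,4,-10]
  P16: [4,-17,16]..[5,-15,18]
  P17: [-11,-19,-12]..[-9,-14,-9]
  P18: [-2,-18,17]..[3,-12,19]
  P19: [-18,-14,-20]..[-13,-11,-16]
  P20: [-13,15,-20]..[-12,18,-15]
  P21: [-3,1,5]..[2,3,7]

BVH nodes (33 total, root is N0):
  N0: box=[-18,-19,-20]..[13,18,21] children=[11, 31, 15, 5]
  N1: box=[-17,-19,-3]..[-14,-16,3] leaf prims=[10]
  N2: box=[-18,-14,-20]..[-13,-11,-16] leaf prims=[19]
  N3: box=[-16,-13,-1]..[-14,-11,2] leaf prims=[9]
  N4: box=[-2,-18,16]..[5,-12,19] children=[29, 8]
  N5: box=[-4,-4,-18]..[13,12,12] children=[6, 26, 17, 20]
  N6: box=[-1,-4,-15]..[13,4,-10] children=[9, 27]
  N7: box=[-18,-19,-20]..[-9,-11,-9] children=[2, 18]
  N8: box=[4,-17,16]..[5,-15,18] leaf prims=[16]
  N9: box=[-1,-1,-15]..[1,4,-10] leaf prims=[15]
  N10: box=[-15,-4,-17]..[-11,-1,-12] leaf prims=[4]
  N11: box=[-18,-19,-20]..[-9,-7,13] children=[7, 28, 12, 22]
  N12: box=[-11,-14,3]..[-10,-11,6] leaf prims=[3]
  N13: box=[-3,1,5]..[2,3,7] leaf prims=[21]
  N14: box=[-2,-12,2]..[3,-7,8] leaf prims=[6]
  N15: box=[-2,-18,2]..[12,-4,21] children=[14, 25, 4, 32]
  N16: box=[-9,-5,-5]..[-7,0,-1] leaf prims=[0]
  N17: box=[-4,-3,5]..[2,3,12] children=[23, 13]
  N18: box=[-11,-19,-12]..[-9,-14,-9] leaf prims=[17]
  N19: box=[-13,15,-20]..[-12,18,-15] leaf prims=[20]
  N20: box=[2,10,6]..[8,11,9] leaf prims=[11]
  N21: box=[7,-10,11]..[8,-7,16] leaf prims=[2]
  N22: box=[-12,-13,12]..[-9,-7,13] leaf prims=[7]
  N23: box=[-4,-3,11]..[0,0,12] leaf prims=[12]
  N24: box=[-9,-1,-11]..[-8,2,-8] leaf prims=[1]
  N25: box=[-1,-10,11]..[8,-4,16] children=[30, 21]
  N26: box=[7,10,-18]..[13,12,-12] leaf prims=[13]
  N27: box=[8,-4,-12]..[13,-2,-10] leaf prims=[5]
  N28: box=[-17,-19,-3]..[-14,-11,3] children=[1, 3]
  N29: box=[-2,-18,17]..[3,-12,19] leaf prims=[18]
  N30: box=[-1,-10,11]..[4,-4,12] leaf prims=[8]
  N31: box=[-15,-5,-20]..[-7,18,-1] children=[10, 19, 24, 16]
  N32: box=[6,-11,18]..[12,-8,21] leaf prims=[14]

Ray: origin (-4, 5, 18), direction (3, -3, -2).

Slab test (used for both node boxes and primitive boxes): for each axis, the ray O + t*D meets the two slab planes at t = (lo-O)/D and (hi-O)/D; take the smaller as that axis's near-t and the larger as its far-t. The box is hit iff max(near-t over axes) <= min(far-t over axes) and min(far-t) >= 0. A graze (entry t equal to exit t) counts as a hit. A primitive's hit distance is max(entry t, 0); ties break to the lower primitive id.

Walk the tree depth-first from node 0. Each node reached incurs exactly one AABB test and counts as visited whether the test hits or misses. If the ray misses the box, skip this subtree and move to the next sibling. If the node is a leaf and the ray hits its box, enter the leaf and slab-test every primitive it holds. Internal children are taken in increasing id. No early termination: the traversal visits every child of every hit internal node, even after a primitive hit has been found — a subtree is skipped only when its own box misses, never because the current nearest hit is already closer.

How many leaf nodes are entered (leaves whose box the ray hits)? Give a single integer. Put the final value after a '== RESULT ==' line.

Walk:
N0 x:[-14/3,17/3] y:[-13/3,8] z:[-3/2,19] -> hit [-3/2,17/3], descend [5, 11, 15, 31]
  N5 x:[0,17/3] y:[-7/3,3] z:[3,18] -> hit [3,3], descend [6, 17, 20, 26]
    N6 x:[1,17/3] y:[1/3,3] z:[14,33/2] -> miss, prune
    N17 x:[0,2] y:[2/3,8/3] z:[3,13/2] -> miss, prune
    N20 x:[2,4] y:[-2,-5/3] z:[9/2,6] -> miss, prune
    N26 x:[11/3,17/3] y:[-7/3,-5/3] z:[15,18] -> miss, prune
  N11 x:[-14/3,-5/3] y:[4,8] z:[5/2,19] -> miss, prune
  N15 x:[2/3,16/3] y:[3,23/3] z:[-3/2,8] -> hit [3,16/3], descend [4, 14, 25, 32]
    N4 x:[2/3,3] y:[17/3,23/3] z:[-1/2,1] -> miss, prune
    N14 x:[2/3,7/3] y:[4,17/3] z:[5,8] -> miss, prune
    N25 x:[1,4] y:[3,5] z:[1,7/2] -> hit [3,7/2], descend [21, 30]
      N21 x:[11/3,4] y:[4,5] z:[1,7/2] -> miss, prune
      N30 x:[1,8/3] y:[3,5] z:[3,7/2] -> miss, prune
    N32 x:[10/3,16/3] y:[13/3,16/3] z:[-3/2,0] -> miss, prune
  N31 x:[-11/3,-1] y:[-13/3,10/3] z:[19/2,19] -> miss, prune

Visited [0, 5, 6, 17, 20, 26, 11, 15, 4, 14, 25, 21, 30, 32, 31]. Tests: 15 box, 0 leaf. Nearest: miss.

== RESULT ==
0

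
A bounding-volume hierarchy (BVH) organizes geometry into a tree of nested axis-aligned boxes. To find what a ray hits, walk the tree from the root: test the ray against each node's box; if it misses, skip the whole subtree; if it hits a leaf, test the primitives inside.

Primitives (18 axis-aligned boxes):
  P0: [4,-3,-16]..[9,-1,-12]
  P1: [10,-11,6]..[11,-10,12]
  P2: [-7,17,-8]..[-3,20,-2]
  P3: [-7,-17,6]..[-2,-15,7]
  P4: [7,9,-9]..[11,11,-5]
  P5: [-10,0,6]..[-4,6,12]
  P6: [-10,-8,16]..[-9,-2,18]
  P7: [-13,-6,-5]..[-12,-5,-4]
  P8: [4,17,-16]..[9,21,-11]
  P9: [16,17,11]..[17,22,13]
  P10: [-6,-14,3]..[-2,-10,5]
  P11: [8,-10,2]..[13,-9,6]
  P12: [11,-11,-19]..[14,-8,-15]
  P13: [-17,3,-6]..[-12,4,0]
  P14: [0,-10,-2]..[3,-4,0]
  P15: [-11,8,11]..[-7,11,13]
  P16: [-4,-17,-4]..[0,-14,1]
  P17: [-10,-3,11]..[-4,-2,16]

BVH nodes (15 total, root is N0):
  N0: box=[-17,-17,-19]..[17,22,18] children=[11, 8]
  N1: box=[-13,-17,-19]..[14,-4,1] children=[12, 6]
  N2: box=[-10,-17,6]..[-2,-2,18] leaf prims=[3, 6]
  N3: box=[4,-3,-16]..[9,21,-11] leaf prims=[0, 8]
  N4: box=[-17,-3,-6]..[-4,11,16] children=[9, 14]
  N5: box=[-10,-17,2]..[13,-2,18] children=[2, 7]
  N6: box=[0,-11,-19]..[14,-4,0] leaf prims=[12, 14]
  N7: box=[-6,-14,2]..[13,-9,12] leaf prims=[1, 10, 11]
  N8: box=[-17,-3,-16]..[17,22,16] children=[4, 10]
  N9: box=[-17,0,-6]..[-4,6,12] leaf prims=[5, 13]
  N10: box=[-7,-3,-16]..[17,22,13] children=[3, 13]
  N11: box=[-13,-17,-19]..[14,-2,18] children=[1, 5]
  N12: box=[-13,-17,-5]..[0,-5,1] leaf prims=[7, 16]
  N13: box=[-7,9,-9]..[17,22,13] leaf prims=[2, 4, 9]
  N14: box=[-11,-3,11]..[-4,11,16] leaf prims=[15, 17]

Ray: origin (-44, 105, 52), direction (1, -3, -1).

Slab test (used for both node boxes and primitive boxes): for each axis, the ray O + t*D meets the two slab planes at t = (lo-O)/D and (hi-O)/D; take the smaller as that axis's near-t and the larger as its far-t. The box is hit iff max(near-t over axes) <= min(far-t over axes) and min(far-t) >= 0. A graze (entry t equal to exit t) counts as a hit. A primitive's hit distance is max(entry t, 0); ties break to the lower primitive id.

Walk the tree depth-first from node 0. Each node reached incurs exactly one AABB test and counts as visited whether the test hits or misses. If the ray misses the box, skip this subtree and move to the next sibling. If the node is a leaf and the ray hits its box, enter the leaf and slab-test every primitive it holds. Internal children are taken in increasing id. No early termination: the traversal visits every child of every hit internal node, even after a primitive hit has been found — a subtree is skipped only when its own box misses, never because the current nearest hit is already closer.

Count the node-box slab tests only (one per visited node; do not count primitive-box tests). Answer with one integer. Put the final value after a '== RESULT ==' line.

Walk:
N0 x:[27,61] y:[83/3,122/3] z:[34,71] -> hit [34,122/3], descend [8, 11]
  N8 x:[27,61] y:[83/3,36] z:[36,68] -> hit [36,36], descend [4, 10]
    N4 x:[27,40] y:[94/3,36] z:[36,58] -> hit [36,36], descend [9, 14]
      N9 x:[27,40] y:[33,35] z:[40,58] -> miss, prune
      N14 x:[33,40] y:[94/3,36] z:[36,41] -> hit [36,36] leaf, test {P15(miss), P17@t=36}
    N10 x:[37,61] y:[83/3,36] z:[39,68] -> miss, prune
  N11 x:[31,58] y:[107/3,122/3] z:[34,71] -> hit [107/3,122/3], descend [1, 5]
    N1 x:[31,58] y:[109/3,122/3] z:[51,71] -> miss, prune
    N5 x:[34,57] y:[107/3,122/3] z:[34,50] -> hit [107/3,122/3], descend [2, 7]
      N2 x:[34,42] y:[107/3,122/3] z:[34,46] -> hit [107/3,122/3] leaf, test {P3(miss), P6(miss)}
      N7 x:[38,57] y:[38,119/3] z:[40,50] -> miss, prune

11 AABB tests over nodes [0, 8, 4, 9, 14, 10, 11, 1, 5, 2, 7]; 2 leaves entered; closest P17.

== RESULT ==
11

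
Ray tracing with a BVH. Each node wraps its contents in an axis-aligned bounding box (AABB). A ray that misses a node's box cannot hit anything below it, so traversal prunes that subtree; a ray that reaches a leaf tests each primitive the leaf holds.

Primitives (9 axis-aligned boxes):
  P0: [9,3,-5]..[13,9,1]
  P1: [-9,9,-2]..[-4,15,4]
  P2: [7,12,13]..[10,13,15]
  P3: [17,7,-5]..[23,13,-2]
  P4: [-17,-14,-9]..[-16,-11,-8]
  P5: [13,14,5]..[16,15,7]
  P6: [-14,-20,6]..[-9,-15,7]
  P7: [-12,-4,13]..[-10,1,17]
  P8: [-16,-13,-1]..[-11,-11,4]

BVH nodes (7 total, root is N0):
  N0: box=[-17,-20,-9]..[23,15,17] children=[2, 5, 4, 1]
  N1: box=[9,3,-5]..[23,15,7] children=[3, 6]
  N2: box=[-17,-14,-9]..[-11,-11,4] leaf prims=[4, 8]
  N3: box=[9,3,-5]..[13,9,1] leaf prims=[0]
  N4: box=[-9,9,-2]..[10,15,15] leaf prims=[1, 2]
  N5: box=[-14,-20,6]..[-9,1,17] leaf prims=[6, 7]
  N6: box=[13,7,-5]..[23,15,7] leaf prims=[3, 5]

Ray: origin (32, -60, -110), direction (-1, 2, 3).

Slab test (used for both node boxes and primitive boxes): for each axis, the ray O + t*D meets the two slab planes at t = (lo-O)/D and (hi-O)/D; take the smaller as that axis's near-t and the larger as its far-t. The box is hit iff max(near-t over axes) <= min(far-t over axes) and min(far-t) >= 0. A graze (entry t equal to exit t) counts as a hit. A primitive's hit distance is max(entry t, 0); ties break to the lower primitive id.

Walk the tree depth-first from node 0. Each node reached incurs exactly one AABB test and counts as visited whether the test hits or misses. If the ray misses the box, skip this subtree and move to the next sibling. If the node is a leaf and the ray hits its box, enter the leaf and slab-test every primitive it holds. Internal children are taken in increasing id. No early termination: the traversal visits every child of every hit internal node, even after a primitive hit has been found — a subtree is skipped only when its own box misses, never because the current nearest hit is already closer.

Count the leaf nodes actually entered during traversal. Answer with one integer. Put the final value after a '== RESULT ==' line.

Walk:
N0 x:[9,49] y:[20,75/2] z:[101/3,127/3] -> hit [101/3,75/2], descend [1, 2, 4, 5]
  N1 x:[9,23] y:[63/2,75/2] z:[35,39] -> miss, prune
  N2 x:[43,49] y:[23,49/2] z:[101/3,38] -> miss, prune
  N4 x:[22,41] y:[69/2,75/2] z:[36,125/3] -> hit [36,75/2] leaf, test {P1@t=36, P2(miss)}
  N5 x:[41,46] y:[20,61/2] z:[116/3,127/3] -> miss, prune

Summary -> nodes [0, 1, 2, 4, 5]; box-tests=5; leaf-entries=1; first=P1

== RESULT ==
1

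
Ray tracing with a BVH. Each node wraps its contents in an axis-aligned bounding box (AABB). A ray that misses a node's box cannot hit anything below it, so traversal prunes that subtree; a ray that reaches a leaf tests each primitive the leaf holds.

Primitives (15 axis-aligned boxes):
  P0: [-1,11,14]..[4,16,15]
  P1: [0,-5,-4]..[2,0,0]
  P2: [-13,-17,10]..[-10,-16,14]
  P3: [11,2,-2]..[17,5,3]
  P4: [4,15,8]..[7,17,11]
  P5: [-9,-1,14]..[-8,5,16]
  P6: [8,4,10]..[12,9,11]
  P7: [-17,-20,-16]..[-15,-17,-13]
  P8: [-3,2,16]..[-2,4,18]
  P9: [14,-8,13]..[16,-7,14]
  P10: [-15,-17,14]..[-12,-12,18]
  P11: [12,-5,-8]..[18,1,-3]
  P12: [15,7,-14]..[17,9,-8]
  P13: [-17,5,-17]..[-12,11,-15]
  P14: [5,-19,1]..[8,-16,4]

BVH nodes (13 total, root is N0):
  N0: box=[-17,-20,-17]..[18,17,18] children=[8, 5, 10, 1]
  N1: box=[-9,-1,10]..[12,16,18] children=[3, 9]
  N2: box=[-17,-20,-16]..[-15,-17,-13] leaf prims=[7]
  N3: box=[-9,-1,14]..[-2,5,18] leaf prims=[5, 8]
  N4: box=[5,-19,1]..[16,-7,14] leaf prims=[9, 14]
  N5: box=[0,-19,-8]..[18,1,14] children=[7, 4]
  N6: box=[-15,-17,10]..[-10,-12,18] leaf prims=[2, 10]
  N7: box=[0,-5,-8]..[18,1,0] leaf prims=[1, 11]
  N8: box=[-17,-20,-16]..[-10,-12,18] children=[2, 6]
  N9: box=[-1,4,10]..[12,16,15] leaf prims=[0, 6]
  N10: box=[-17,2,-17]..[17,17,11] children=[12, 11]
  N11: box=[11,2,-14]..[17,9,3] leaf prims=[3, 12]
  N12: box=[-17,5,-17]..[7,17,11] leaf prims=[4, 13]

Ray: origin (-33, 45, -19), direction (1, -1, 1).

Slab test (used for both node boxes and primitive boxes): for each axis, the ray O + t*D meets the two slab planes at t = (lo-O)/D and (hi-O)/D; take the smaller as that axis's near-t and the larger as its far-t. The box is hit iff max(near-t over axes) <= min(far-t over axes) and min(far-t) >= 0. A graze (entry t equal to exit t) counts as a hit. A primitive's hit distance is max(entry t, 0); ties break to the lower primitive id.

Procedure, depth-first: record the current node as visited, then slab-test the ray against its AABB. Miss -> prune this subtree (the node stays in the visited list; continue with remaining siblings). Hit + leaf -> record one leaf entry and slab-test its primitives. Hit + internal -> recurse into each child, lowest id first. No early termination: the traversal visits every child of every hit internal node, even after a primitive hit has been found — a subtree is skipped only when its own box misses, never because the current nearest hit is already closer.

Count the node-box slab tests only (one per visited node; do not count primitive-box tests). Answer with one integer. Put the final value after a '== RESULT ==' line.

Traverse from the root:
N0 x:[16,51] y:[28,65] z:[2,37] -> hit [28,37], descend [1, 5, 8, 10]
  N1 x:[24,45] y:[29,46] z:[29,37] -> hit [29,37], descend [3, 9]
    N3 x:[24,31] y:[40,46] z:[33,37] -> miss, prune
    N9 x:[32,45] y:[29,41] z:[29,34] -> hit [32,34] leaf, test {P0@t=33, P6(miss)}
  N5 x:[33,51] y:[44,64] z:[11,33] -> miss, prune
  N8 x:[16,23] y:[57,65] z:[3,37] -> miss, prune
  N10 x:[16,50] y:[28,43] z:[2,30] -> hit [28,30], descend [11, 12]
    N11 x:[44,50] y:[36,43] z:[5,22] -> miss, prune
    N12 x:[16,40] y:[28,40] z:[2,30] -> hit [28,30] leaf, test {P4(miss), P13(miss)}

9 AABB tests over nodes [0, 1, 3, 9, 5, 8, 10, 11, 12]; 2 leaves entered; closest P0.

== RESULT ==
9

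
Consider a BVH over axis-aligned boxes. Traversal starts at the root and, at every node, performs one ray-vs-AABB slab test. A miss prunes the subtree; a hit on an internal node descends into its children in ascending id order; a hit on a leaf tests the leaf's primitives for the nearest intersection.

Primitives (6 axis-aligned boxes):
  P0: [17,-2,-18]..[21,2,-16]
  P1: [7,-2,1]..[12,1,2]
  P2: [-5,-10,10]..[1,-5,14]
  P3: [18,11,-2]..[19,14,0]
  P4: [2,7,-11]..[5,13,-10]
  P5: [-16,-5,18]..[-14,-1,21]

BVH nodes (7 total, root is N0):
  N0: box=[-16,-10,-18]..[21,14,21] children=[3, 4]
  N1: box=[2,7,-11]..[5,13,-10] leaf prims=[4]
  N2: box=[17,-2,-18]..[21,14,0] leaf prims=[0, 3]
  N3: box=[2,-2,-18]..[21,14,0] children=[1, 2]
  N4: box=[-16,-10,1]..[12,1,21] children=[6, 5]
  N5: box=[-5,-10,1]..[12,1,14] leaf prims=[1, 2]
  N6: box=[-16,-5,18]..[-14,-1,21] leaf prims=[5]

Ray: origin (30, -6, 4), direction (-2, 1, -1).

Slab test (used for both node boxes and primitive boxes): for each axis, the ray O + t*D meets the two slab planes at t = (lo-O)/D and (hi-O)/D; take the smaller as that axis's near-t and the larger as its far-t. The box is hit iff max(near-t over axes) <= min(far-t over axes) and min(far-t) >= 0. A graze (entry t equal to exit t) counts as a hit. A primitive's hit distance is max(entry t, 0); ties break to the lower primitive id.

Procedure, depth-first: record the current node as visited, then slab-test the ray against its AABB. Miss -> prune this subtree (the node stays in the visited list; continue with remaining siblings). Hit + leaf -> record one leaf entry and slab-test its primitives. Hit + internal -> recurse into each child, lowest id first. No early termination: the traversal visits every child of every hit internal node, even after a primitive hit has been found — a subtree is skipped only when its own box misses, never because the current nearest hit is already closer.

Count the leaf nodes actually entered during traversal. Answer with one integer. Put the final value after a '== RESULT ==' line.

Walk:
N0 x:[9/2,23] y:[-4,20] z:[-17,22] -> hit [9/2,20], descend [3, 4]
  N3 x:[9/2,14] y:[4,20] z:[4,22] -> hit [9/2,14], descend [1, 2]
    N1 x:[25/2,14] y:[13,19] z:[14,15] -> hit [14,14] leaf, test {P4@t=14}
    N2 x:[9/2,13/2] y:[4,20] z:[4,22] -> hit [9/2,13/2] leaf, test {P0(miss), P3(miss)}
  N4 x:[9,23] y:[-4,7] z:[-17,3] -> miss, prune

Visited [0, 3, 1, 2, 4]. Tests: 5 box, 2 leaf. Nearest: P4.

== RESULT ==
2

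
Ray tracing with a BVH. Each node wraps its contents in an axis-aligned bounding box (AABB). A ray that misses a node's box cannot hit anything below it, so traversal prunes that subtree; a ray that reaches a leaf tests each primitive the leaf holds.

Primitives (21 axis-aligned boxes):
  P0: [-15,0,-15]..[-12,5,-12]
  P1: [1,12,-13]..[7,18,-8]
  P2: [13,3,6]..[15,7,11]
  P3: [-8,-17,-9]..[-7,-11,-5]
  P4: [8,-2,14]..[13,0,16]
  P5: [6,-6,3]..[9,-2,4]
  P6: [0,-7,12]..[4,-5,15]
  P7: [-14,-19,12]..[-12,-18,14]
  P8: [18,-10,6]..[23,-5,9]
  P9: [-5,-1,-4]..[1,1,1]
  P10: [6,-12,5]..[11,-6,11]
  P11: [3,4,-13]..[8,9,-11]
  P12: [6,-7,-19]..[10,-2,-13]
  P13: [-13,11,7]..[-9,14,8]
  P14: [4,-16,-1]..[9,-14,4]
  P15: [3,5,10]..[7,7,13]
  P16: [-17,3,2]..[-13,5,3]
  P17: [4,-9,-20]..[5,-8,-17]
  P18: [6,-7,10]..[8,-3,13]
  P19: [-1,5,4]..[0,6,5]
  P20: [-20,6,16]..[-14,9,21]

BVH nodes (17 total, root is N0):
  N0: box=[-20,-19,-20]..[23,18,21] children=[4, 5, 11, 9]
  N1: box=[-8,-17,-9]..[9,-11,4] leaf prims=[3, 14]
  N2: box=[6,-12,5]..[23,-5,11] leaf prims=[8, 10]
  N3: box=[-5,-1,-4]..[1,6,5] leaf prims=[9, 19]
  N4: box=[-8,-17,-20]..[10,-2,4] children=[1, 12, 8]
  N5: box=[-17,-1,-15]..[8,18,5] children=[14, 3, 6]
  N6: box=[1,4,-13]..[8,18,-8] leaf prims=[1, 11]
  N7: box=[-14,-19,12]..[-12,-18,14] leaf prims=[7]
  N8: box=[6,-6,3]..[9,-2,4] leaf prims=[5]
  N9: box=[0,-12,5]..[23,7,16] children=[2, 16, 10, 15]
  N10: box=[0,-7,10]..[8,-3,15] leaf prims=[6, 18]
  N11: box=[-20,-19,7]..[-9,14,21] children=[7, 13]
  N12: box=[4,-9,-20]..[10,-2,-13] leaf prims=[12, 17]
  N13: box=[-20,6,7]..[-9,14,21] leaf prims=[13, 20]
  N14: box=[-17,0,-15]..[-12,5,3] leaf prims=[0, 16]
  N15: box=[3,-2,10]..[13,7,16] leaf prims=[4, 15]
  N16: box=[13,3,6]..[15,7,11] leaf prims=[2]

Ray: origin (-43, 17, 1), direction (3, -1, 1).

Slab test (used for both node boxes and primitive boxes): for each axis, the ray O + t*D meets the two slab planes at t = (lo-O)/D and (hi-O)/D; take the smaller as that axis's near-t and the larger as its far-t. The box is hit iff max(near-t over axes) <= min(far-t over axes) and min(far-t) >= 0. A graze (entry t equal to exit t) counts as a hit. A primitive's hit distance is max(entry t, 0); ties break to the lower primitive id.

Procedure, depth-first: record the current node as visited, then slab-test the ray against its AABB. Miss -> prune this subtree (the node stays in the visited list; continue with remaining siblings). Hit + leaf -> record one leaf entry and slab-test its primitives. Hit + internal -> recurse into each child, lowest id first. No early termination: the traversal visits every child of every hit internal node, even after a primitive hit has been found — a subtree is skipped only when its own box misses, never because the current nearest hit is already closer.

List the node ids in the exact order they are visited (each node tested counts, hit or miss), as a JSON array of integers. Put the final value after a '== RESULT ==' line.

Traverse from the root:
N0 x:[23/3,22] y:[-1,36] z:[-21,20] -> hit [23/3,20], descend [4, 5, 9, 11]
  N4 x:[35/3,53/3] y:[19,34] z:[-21,3] -> miss, prune
  N5 x:[26/3,17] y:[-1,18] z:[-16,4] -> miss, prune
  N9 x:[43/3,22] y:[10,29] z:[4,15] -> hit [43/3,15], descend [2, 10, 15, 16]
    N2 x:[49/3,22] y:[22,29] z:[4,10] -> miss, prune
    N10 x:[43/3,17] y:[20,24] z:[9,14] -> miss, prune
    N15 x:[46/3,56/3] y:[10,19] z:[9,15] -> miss, prune
    N16 x:[56/3,58/3] y:[10,14] z:[5,10] -> miss, prune
  N11 x:[23/3,34/3] y:[3,36] z:[6,20] -> hit [23/3,34/3], descend [7, 13]
    N7 x:[29/3,31/3] y:[35,36] z:[11,13] -> miss, prune
    N13 x:[23/3,34/3] y:[3,11] z:[6,20] -> hit [23/3,11] leaf, test {P13(miss), P20(miss)}

Visited [0, 4, 5, 9, 2, 10, 15, 16, 11, 7, 13]. Tests: 11 box, 1 leaf. Nearest: miss.

== RESULT ==
[0, 4, 5, 9, 2, 10, 15, 16, 11, 7, 13]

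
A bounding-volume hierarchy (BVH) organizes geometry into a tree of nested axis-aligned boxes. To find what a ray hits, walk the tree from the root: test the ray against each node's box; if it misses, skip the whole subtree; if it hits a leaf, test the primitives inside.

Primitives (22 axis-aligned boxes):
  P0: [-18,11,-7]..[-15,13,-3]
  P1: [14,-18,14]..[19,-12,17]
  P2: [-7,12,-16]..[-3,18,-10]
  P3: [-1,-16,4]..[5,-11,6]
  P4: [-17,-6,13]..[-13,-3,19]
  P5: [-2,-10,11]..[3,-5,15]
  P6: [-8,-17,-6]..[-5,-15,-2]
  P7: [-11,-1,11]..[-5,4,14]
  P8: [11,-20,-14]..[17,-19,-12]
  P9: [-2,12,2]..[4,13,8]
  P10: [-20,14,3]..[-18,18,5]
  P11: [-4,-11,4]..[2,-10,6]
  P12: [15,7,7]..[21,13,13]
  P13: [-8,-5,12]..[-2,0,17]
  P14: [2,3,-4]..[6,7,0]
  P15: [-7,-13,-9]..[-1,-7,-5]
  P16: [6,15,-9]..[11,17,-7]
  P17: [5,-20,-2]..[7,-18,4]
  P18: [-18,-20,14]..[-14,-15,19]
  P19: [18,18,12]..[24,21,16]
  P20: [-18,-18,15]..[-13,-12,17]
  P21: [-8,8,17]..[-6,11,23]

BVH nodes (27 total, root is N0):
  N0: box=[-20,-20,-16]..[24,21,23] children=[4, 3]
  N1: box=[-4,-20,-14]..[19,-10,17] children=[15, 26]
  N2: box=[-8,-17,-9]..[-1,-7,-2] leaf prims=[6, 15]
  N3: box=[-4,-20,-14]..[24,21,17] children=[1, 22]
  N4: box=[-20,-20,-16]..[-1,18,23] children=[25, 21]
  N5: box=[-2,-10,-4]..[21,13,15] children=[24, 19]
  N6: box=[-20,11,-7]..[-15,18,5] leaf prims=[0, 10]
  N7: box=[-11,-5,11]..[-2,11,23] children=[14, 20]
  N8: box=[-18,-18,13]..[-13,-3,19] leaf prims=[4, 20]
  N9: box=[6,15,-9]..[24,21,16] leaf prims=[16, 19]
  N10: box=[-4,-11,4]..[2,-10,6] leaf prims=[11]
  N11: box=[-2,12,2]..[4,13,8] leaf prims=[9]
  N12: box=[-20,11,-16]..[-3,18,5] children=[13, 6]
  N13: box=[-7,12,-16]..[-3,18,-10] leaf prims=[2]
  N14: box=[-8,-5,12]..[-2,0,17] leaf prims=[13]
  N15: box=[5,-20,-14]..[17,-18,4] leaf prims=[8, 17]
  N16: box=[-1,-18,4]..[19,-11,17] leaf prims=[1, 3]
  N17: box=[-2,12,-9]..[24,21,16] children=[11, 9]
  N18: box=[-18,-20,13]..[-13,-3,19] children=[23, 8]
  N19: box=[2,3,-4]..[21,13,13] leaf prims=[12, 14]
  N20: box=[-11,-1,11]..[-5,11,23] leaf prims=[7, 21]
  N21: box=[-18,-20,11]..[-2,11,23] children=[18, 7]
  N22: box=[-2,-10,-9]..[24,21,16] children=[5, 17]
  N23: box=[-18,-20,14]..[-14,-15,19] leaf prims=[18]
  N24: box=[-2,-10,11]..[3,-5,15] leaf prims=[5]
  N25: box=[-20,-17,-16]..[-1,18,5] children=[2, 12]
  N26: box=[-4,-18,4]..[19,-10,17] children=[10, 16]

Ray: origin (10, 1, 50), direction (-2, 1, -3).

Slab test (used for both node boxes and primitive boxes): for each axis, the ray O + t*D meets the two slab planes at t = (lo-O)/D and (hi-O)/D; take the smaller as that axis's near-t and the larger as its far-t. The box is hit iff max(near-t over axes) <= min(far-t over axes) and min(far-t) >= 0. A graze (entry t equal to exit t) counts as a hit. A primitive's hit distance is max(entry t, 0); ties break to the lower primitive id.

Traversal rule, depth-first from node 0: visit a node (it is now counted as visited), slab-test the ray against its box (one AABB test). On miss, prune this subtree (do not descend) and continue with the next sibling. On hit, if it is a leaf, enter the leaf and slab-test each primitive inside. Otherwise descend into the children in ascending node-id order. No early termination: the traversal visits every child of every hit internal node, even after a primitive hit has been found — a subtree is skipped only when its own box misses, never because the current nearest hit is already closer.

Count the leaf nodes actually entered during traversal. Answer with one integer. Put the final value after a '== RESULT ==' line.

Walk:
N0 x:[-7,15] y:[-21,20] z:[9,22] -> hit [9,15], descend [3, 4]
  N3 x:[-7,7] y:[-21,20] z:[11,64/3] -> miss, prune
  N4 x:[11/2,15] y:[-21,17] z:[9,22] -> hit [9,15], descend [21, 25]
    N21 x:[6,14] y:[-21,10] z:[9,13] -> hit [9,10], descend [7, 18]
      N7 x:[6,21/2] y:[-6,10] z:[9,13] -> hit [9,10], descend [14, 20]
        N14 x:[6,9] y:[-6,-1] z:[11,38/3] -> miss, prune
        N20 x:[15/2,21/2] y:[-2,10] z:[9,13] -> hit [9,10] leaf, test {P7(miss), P21@t=9}
      N18 x:[23/2,14] y:[-21,-4] z:[31/3,37/3] -> miss, prune
    N25 x:[11/2,15] y:[-18,17] z:[15,22] -> hit [15,15], descend [2, 12]
      N2 x:[11/2,9] y:[-18,-8] z:[52/3,59/3] -> miss, prune
      N12 x:[13/2,15] y:[10,17] z:[15,22] -> hit [15,15], descend [6, 13]
        N6 x:[25/2,15] y:[10,17] z:[15,19] -> hit [15,15] leaf, test {P0(miss), P10@t=15}
        N13 x:[13/2,17/2] y:[11,17] z:[20,22] -> miss, prune

Visited [0, 3, 4, 21, 7, 14, 20, 18, 25, 2, 12, 6, 13]. Tests: 13 box, 2 leaf. Nearest: P21.

== RESULT ==
2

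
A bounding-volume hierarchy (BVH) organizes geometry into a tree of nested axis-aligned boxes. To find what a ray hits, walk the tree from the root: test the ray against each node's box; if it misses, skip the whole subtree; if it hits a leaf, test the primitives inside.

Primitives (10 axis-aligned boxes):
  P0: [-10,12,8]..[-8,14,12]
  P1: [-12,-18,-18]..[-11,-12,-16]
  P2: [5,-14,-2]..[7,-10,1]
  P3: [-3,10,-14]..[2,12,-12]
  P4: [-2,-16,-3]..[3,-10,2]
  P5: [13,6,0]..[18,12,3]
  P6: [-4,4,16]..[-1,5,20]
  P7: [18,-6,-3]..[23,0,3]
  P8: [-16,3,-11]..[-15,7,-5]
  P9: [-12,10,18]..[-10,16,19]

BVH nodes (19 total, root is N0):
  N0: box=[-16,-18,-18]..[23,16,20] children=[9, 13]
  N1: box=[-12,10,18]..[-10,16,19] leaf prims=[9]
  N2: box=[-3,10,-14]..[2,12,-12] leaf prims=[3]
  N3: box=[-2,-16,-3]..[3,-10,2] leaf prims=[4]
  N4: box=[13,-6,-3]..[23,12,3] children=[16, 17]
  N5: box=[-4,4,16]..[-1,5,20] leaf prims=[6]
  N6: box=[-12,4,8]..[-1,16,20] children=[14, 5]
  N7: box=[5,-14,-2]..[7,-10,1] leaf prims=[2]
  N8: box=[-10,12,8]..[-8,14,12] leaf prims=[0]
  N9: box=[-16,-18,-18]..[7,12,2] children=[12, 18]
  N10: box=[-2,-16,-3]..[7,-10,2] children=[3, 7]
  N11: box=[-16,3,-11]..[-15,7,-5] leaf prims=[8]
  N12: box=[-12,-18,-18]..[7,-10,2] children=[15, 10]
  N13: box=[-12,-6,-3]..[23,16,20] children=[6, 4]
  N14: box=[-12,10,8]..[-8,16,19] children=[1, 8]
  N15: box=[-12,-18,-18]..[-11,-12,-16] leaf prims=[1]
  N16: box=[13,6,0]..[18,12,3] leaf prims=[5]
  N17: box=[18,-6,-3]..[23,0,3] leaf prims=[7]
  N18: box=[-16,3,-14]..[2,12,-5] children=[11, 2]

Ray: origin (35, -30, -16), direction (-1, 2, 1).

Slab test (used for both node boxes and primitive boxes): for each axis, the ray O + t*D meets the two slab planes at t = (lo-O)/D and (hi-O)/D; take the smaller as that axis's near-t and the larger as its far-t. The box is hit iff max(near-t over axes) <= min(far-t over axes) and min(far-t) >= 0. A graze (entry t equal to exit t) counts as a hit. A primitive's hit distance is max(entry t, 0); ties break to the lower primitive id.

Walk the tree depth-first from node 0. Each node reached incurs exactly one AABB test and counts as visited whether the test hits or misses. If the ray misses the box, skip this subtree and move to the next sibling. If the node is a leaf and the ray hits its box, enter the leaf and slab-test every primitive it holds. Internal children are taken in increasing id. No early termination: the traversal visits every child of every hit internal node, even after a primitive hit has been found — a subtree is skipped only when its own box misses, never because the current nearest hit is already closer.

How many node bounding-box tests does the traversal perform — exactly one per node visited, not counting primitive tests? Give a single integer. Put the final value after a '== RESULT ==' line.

Trace the traversal:
N0 x:[12,51] y:[6,23] z:[-2,36] -> hit [12,23], descend [9, 13]
  N9 x:[28,51] y:[6,21] z:[-2,18] -> miss, prune
  N13 x:[12,47] y:[12,23] z:[13,36] -> hit [13,23], descend [4, 6]
    N4 x:[12,22] y:[12,21] z:[13,19] -> hit [13,19], descend [16, 17]
      N16 x:[17,22] y:[18,21] z:[16,19] -> hit [18,19] leaf, test {P5@t=18}
      N17 x:[12,17] y:[12,15] z:[13,19] -> hit [13,15] leaf, test {P7@t=13}
    N6 x:[36,47] y:[17,23] z:[24,36] -> miss, prune

Summary -> nodes [0, 9, 13, 4, 16, 17, 6]; box-tests=7; leaf-entries=2; first=P7

== RESULT ==
7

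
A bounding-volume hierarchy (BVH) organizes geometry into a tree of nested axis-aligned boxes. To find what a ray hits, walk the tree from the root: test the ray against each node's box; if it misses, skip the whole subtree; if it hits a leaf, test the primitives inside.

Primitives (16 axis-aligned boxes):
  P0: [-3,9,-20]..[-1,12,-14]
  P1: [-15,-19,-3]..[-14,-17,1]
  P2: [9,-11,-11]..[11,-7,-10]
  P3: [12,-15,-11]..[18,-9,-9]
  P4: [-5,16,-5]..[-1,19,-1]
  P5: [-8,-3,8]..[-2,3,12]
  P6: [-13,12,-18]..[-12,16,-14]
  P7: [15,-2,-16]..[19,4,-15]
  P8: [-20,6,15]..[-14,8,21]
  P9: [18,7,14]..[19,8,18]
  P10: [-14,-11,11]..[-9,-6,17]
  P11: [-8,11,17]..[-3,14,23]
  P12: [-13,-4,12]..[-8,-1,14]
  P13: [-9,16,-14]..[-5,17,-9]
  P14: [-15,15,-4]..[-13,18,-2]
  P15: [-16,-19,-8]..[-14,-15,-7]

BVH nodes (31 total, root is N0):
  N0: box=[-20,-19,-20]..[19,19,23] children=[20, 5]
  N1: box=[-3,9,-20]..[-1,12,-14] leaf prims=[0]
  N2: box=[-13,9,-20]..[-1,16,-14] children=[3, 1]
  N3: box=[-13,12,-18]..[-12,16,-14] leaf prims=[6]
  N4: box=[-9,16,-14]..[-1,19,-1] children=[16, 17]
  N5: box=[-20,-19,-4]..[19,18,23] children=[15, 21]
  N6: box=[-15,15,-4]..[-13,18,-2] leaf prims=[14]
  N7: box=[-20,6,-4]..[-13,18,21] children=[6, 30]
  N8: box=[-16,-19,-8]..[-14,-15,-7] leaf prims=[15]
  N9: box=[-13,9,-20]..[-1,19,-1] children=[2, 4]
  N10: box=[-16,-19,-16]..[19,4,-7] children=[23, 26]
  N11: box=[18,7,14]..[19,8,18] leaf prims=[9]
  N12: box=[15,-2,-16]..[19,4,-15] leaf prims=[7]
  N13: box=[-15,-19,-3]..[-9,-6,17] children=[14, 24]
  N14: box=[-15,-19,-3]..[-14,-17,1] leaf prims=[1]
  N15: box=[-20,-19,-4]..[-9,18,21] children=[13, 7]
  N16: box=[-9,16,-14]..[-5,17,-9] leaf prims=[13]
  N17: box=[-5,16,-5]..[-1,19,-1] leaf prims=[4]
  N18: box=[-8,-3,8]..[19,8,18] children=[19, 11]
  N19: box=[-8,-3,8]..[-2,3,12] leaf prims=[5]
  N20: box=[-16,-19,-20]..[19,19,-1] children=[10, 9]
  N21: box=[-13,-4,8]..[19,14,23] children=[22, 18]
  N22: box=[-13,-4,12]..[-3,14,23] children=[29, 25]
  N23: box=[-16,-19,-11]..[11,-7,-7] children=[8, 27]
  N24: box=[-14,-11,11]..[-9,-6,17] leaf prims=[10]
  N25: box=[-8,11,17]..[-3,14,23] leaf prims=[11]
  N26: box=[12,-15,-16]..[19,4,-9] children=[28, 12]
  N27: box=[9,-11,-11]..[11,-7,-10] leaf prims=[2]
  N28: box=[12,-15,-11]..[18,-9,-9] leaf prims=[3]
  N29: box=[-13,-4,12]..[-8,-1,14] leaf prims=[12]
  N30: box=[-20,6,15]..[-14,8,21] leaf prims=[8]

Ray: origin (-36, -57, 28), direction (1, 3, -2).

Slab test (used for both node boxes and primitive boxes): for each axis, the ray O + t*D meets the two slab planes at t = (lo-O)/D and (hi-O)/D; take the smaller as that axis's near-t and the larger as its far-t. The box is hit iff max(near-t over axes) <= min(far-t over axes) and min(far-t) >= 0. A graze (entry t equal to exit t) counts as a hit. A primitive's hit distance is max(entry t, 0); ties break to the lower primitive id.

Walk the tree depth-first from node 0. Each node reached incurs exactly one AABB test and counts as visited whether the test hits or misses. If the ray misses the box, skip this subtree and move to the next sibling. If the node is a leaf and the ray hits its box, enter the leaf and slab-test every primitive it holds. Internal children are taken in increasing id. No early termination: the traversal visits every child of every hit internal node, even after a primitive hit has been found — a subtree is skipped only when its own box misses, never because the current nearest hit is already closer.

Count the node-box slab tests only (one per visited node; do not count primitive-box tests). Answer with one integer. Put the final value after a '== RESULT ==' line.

Walk:
N0 x:[16,55] y:[38/3,76/3] z:[5/2,24] -> hit [16,24], descend [5, 20]
  N5 x:[16,55] y:[38/3,25] z:[5/2,16] -> hit [16,16], descend [15, 21]
    N15 x:[16,27] y:[38/3,25] z:[7/2,16] -> hit [16,16], descend [7, 13]
      N7 x:[16,23] y:[21,25] z:[7/2,16] -> miss, prune
      N13 x:[21,27] y:[38/3,17] z:[11/2,31/2] -> miss, prune
    N21 x:[23,55] y:[53/3,71/3] z:[5/2,10] -> miss, prune
  N20 x:[20,55] y:[38/3,76/3] z:[29/2,24] -> hit [20,24], descend [9, 10]
    N9 x:[23,35] y:[22,76/3] z:[29/2,24] -> hit [23,24], descend [2, 4]
      N2 x:[23,35] y:[22,73/3] z:[21,24] -> hit [23,24], descend [1, 3]
        N1 x:[33,35] y:[22,23] z:[21,24] -> miss, prune
        N3 x:[23,24] y:[23,73/3] z:[21,23] -> hit [23,23] leaf, test {P6@t=23}
      N4 x:[27,35] y:[73/3,76/3] z:[29/2,21] -> miss, prune
    N10 x:[20,55] y:[38/3,61/3] z:[35/2,22] -> hit [20,61/3], descend [23, 26]
      N23 x:[20,47] y:[38/3,50/3] z:[35/2,39/2] -> miss, prune
      N26 x:[48,55] y:[14,61/3] z:[37/2,22] -> miss, prune

order=[0, 5, 15, 7, 13, 21, 20, 9, 2, 1, 3, 4, 10, 23, 26]  |boxes|=15  |leaves|=1  hit=P6

== RESULT ==
15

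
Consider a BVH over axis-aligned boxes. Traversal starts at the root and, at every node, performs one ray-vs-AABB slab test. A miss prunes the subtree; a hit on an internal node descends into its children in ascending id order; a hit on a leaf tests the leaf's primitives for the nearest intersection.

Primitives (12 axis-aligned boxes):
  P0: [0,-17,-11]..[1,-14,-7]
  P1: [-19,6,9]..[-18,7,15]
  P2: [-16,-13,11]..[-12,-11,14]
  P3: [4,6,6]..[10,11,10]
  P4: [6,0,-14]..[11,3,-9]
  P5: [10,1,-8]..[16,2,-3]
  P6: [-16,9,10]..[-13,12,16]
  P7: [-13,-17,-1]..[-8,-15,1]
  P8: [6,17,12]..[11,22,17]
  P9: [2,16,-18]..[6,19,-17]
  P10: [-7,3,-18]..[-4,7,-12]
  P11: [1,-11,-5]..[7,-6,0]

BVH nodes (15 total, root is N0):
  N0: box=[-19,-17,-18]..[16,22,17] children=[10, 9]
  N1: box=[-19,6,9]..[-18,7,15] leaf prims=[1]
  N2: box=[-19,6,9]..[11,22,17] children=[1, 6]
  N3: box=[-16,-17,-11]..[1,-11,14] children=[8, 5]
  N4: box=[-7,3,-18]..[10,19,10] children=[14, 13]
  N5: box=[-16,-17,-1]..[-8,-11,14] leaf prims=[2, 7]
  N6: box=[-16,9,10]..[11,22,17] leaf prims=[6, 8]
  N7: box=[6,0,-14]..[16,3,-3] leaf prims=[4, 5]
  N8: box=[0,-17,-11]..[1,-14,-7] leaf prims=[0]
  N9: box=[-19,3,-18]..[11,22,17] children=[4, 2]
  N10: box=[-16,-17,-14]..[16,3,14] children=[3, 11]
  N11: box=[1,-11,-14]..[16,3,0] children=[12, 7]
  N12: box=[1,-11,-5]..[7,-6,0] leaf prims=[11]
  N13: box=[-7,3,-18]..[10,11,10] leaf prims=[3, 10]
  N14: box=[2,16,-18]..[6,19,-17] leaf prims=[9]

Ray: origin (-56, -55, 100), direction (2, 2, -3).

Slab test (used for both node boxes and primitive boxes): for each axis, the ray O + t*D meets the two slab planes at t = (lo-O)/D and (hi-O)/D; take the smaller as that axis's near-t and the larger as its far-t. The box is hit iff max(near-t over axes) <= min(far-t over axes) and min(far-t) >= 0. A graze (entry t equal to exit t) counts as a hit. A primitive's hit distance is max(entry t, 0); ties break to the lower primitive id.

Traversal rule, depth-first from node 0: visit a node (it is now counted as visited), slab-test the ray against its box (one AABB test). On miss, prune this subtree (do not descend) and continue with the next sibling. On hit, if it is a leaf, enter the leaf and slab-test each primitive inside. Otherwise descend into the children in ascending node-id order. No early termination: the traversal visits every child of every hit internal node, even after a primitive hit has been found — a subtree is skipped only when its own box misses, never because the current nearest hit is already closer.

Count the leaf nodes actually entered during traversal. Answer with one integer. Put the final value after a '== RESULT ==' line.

Walk:
N0 x:[37/2,36] y:[19,77/2] z:[83/3,118/3] -> hit [83/3,36], descend [9, 10]
  N9 x:[37/2,67/2] y:[29,77/2] z:[83/3,118/3] -> hit [29,67/2], descend [2, 4]
    N2 x:[37/2,67/2] y:[61/2,77/2] z:[83/3,91/3] -> miss, prune
    N4 x:[49/2,33] y:[29,37] z:[30,118/3] -> hit [30,33], descend [13, 14]
      N13 x:[49/2,33] y:[29,33] z:[30,118/3] -> hit [30,33] leaf, test {P3@t=61/2, P10(miss)}
      N14 x:[29,31] y:[71/2,37] z:[39,118/3] -> miss, prune
  N10 x:[20,36] y:[19,29] z:[86/3,38] -> hit [86/3,29], descend [3, 11]
    N3 x:[20,57/2] y:[19,22] z:[86/3,37] -> miss, prune
    N11 x:[57/2,36] y:[22,29] z:[100/3,38] -> miss, prune

Summary -> nodes [0, 9, 2, 4, 13, 14, 10, 3, 11]; box-tests=9; leaf-entries=1; first=P3

== RESULT ==
1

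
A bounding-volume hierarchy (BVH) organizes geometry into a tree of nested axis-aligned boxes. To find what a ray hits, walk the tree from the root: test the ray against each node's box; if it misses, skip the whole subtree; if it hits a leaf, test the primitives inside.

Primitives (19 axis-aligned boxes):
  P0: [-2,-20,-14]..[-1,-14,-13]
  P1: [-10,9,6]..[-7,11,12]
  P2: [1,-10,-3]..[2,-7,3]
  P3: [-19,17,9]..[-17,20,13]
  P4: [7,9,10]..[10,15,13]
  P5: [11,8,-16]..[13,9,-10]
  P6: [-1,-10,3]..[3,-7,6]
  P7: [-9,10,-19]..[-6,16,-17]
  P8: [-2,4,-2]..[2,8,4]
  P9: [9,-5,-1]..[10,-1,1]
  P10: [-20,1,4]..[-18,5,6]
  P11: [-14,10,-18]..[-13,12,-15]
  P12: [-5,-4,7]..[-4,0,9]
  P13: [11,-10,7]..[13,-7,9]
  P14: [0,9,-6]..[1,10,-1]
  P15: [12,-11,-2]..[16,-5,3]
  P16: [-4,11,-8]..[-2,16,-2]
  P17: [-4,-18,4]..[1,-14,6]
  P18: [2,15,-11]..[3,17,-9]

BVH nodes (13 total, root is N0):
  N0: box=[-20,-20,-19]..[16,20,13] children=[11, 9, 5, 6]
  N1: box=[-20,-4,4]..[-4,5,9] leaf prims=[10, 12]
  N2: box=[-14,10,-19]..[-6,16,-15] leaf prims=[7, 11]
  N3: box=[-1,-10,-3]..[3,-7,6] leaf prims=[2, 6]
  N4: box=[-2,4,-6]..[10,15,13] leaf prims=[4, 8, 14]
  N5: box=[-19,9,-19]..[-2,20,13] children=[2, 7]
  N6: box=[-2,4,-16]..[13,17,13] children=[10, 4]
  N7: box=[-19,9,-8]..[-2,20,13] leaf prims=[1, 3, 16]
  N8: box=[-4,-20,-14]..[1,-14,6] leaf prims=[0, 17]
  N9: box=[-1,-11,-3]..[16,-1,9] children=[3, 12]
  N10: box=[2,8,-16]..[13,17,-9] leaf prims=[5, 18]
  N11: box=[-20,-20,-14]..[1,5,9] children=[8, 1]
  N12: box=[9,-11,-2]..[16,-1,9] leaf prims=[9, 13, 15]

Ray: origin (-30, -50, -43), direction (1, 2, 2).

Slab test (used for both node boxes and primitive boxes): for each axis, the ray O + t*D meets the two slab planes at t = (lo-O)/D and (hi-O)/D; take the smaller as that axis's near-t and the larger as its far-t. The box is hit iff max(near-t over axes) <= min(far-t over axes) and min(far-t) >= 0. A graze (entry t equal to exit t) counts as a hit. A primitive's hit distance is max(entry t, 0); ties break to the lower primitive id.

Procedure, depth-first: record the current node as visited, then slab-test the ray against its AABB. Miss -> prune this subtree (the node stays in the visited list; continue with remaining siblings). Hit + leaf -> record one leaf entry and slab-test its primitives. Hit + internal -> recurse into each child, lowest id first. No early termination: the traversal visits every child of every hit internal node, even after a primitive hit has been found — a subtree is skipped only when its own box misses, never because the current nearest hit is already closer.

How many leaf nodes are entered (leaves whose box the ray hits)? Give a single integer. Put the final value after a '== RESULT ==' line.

Trace the traversal:
N0 x:[10,46] y:[15,35] z:[12,28] -> hit [15,28], descend [5, 6, 9, 11]
  N5 x:[11,28] y:[59/2,35] z:[12,28] -> miss, prune
  N6 x:[28,43] y:[27,67/2] z:[27/2,28] -> hit [28,28], descend [4, 10]
    N4 x:[28,40] y:[27,65/2] z:[37/2,28] -> hit [28,28] leaf, test {P4(miss), P8(miss), P14(miss)}
    N10 x:[32,43] y:[29,67/2] z:[27/2,17] -> miss, prune
  N9 x:[29,46] y:[39/2,49/2] z:[20,26] -> miss, prune
  N11 x:[10,31] y:[15,55/2] z:[29/2,26] -> hit [15,26], descend [1, 8]
    N1 x:[10,26] y:[23,55/2] z:[47/2,26] -> hit [47/2,26] leaf, test {P10(miss), P12@t=25}
    N8 x:[26,31] y:[15,18] z:[29/2,49/2] -> miss, prune

Summary -> nodes [0, 5, 6, 4, 10, 9, 11, 1, 8]; box-tests=9; leaf-entries=2; first=P12

== RESULT ==
2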